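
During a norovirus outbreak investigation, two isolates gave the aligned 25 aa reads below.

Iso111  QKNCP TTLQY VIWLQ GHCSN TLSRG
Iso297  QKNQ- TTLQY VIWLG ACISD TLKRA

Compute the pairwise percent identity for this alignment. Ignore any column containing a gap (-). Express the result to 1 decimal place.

66.7%

Excluding the 1 gap column leaves 24 comparable sites.
The sequences differ at positions 4 (C/Q), 15 (Q/G), 16 (G/A), 17 (H/C), 18 (C/I), 20 (N/D), 23 (S/K), 25 (G/A).
16 of the 24 comparable sites match, so the percent identity is 16/24 × 100 = 66.7%.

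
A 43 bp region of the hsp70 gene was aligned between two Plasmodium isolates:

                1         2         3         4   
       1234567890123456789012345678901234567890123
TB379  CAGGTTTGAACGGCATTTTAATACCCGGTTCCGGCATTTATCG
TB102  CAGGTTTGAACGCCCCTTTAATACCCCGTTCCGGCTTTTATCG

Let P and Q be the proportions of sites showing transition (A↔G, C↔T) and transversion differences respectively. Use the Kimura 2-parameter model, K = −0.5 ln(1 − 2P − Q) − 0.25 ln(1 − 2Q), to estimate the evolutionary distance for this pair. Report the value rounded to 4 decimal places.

0.1266

The sequences differ at positions 13 (G/C, transversion), 15 (A/C, transversion), 16 (T/C, transition), 27 (G/C, transversion), 36 (A/T, transversion).
Of the 5 differences, 1 transition and 4 transversions over 43 sites: P = 1/43 = 0.023256, Q = 4/43 = 0.093023.
d = −0.5·ln(0.860465) − 0.25·ln(0.813954) = −0.5·(-0.150282) − 0.25·(-0.205851) = 0.1266.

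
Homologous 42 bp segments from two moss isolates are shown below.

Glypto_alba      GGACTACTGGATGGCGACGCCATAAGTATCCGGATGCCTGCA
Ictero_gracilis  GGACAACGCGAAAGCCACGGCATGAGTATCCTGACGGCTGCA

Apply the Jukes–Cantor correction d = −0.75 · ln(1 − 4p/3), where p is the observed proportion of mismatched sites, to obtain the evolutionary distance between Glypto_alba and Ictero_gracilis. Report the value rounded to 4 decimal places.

0.3222

Mismatches occur at site 5 (T→A), site 8 (T→G), site 9 (G→C), site 12 (T→A), site 13 (G→A), site 16 (G→C), site 20 (C→G), site 24 (A→G), site 32 (G→T), site 35 (T→C), site 37 (C→G).
p = 11/42 = 0.261905.
d = −0.75 · ln(1 − (4/3)·0.261905) = −0.75 · ln(0.650793) = −0.75 · (-0.429564) = 0.3222.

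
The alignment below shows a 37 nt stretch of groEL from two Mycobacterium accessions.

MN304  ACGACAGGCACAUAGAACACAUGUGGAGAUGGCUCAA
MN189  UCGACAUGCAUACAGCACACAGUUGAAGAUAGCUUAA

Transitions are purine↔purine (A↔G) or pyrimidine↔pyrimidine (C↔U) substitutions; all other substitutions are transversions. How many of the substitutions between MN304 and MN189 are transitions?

Differing sites — 1:A/U (Tv); 7:G/U (Tv); 11:C/U (Ti); 13:U/C (Ti); 16:A/C (Tv); 22:U/G (Tv); 23:G/U (Tv); 26:G/A (Ti); 31:G/A (Ti); 35:C/U (Ti).
Of the 10 differences, 5 transitions and 5 transversions, so the answer is 5.

5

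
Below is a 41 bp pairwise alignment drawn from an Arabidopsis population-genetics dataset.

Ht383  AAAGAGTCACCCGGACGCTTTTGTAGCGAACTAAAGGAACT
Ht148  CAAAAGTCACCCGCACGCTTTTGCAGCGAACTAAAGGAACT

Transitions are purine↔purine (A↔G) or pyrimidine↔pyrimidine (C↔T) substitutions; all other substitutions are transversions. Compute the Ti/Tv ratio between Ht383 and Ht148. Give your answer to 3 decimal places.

1.000

Mismatches occur at site 1 (A/C, transversion), site 4 (G/A, transition), site 14 (G/C, transversion), site 24 (T/C, transition).
Of the 4 differences, 2 transitions and 2 transversions, so Ti/Tv = 2/2 = 1.000.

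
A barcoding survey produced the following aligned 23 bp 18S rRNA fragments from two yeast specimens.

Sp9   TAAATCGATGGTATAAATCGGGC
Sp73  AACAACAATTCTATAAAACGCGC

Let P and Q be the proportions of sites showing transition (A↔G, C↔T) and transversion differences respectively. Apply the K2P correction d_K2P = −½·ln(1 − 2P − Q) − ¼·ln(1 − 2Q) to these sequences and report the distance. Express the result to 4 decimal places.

Differing sites — 1:T/A (Tv); 3:A/C (Tv); 5:T/A (Tv); 7:G/A (Ti); 10:G/T (Tv); 11:G/C (Tv); 18:T/A (Tv); 21:G/C (Tv).
Of the 8 differences, 1 transition and 7 transversions over 23 sites: P = 1/23 = 0.043478, Q = 7/23 = 0.304348.
d = −0.5·ln(0.608696) − 0.25·ln(0.391304) = −0.5·(-0.496436) − 0.25·(-0.938271) = 0.4828.

0.4828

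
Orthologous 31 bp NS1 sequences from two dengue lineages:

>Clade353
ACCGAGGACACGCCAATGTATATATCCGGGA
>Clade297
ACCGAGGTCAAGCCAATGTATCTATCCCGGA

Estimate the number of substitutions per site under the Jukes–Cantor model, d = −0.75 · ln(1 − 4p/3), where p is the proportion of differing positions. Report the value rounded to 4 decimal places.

0.1416

Differing sites — 8:A/T; 11:C/A; 22:A/C; 28:G/C.
p = 4/31 = 0.129032.
d = −0.75 · ln(1 − (4/3)·0.129032) = −0.75 · ln(0.827957) = −0.75 · (-0.188794) = 0.1416.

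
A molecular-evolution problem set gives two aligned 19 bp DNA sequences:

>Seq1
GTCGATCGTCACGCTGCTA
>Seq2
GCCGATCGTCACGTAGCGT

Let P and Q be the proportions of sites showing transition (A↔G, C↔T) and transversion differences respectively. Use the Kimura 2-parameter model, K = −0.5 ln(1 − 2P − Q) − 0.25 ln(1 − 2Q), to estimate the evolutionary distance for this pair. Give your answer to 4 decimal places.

0.3246

Differing sites — 2:T/C (Ti); 14:C/T (Ti); 15:T/A (Tv); 18:T/G (Tv); 19:A/T (Tv).
Of the 5 differences, 2 transitions and 3 transversions over 19 sites: P = 2/19 = 0.105263, Q = 3/19 = 0.157895.
d = −0.5·ln(0.631579) − 0.25·ln(0.684210) = −0.5·(-0.459532) − 0.25·(-0.379490) = 0.3246.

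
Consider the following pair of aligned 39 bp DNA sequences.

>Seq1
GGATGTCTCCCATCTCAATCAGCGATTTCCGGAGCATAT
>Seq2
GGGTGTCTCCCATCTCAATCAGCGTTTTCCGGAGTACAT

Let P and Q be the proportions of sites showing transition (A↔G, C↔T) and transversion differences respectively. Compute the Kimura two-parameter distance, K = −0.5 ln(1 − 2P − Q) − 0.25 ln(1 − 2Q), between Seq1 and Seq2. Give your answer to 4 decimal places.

Mismatches occur at site 3 (A→G, transition), site 25 (A→T, transversion), site 35 (C→T, transition), site 37 (T→C, transition).
Of the 4 differences, 3 transitions and 1 transversion over 39 sites: P = 3/39 = 0.076923, Q = 1/39 = 0.025641.
d = −0.5·ln(0.820513) − 0.25·ln(0.948718) = −0.5·(-0.197826) − 0.25·(-0.052644) = 0.1121.

0.1121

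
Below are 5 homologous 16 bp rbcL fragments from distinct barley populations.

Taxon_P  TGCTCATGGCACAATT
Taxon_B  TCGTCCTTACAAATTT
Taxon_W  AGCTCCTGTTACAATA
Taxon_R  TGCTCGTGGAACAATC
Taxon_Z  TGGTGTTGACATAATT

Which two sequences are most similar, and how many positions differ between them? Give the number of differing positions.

3

Pairwise Hamming distances:
  Taxon_P vs Taxon_B: 7
  Taxon_P vs Taxon_W: 5
  Taxon_P vs Taxon_R: 3
  Taxon_P vs Taxon_Z: 5
  Taxon_B vs Taxon_W: 9
  Taxon_B vs Taxon_R: 9
  Taxon_B vs Taxon_Z: 6
  Taxon_W vs Taxon_R: 5
  Taxon_W vs Taxon_Z: 8
  Taxon_R vs Taxon_Z: 7
The smallest is 3, between Taxon_P and Taxon_R.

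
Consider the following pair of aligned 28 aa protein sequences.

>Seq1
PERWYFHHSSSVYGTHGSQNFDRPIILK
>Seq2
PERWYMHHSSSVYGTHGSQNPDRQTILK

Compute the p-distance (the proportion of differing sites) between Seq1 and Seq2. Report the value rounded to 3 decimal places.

0.143

The sequences differ at positions 6 (F/M), 21 (F/P), 24 (P/Q), 25 (I/T).
There are 4 differences over 28 sites, so p = 4/28 = 0.143.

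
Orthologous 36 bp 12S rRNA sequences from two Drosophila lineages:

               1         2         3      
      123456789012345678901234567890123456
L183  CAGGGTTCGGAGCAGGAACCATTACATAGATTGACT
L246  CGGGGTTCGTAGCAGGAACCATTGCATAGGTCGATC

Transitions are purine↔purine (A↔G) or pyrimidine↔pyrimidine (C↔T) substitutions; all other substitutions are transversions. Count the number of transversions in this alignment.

1

Mismatches occur at site 2 (A↔G, transition), site 10 (G↔T, transversion), site 24 (A↔G, transition), site 30 (A↔G, transition), site 32 (T↔C, transition), site 35 (C↔T, transition), site 36 (T↔C, transition).
Of the 7 differences, 6 transitions and 1 transversion, so the answer is 1.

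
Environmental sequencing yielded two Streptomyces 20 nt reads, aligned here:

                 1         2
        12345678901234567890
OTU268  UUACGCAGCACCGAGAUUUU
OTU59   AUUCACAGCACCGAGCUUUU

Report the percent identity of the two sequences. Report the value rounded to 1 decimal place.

Mismatches occur at site 1 (U/A), site 3 (A/U), site 5 (G/A), site 16 (A/C).
16 of the 20 sites match, so the percent identity is 16/20 × 100 = 80.0%.

80.0%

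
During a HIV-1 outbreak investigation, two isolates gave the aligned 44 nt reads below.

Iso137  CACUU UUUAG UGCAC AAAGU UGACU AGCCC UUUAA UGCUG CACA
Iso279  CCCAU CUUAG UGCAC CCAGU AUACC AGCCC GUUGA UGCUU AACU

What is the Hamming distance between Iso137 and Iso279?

Mismatches occur at site 2 (A↔C), site 4 (U↔A), site 6 (U↔C), site 16 (A↔C), site 17 (A↔C), site 21 (U↔A), site 22 (G↔U), site 25 (U↔C), site 31 (U↔G), site 34 (A↔G), site 40 (G↔U), site 41 (C↔A), site 44 (A↔U).
That gives 13 mismatches out of 44 aligned sites, so the Hamming distance is 13.

13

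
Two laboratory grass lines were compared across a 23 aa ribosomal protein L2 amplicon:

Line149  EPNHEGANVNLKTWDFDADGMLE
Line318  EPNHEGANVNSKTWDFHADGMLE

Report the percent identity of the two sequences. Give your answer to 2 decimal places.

Differing sites — 11:L/S; 17:D/H.
21 of the 23 sites match, so the percent identity is 21/23 × 100 = 91.30%.

91.30%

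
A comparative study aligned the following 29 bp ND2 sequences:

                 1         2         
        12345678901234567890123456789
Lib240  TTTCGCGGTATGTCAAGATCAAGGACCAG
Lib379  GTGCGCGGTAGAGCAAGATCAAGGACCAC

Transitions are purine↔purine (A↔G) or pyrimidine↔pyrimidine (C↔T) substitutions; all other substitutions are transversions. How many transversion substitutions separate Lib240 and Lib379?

Mismatches occur at site 1 (T↔G, transversion), site 3 (T↔G, transversion), site 11 (T↔G, transversion), site 12 (G↔A, transition), site 13 (T↔G, transversion), site 29 (G↔C, transversion).
Of the 6 differences, 1 transition and 5 transversions, so the answer is 5.

5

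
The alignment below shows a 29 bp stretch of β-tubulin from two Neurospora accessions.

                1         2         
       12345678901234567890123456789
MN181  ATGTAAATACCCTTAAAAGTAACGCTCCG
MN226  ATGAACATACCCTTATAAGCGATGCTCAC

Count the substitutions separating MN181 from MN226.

8

Differing sites — 4:T/A; 6:A/C; 16:A/T; 20:T/C; 21:A/G; 23:C/T; 28:C/A; 29:G/C.
That gives 8 mismatches out of 29 aligned sites, so the Hamming distance is 8.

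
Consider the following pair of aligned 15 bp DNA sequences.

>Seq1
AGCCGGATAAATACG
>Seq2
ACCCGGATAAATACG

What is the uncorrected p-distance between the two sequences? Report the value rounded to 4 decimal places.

A single mismatch occurs at site 2 (G→C).
There are 1 differences over 15 sites, so p = 1/15 = 0.0667.

0.0667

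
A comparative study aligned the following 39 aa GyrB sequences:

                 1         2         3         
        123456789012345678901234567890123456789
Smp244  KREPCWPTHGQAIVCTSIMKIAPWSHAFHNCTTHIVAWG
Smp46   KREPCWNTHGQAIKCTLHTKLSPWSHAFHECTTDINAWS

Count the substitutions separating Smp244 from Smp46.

Mismatches occur at site 7 (P↔N), site 14 (V↔K), site 17 (S↔L), site 18 (I↔H), site 19 (M↔T), site 21 (I↔L), site 22 (A↔S), site 30 (N↔E), site 34 (H↔D), site 36 (V↔N), site 39 (G↔S).
That gives 11 mismatches out of 39 aligned sites, so the Hamming distance is 11.

11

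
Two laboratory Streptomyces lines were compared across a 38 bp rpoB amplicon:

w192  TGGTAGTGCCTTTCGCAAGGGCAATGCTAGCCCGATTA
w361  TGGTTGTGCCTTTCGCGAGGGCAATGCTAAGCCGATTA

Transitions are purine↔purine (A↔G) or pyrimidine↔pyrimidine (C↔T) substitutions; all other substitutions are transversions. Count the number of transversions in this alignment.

2

Differing sites — 5:A/T (Tv); 17:A/G (Ti); 30:G/A (Ti); 31:C/G (Tv).
Of the 4 differences, 2 transitions and 2 transversions, so the answer is 2.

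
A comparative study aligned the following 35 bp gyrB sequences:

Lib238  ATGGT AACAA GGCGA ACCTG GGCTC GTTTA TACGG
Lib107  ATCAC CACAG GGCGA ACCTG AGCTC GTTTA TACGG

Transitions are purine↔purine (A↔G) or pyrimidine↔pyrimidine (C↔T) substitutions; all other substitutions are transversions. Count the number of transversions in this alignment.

Mismatches occur at site 3 (G→C, transversion), site 4 (G→A, transition), site 5 (T→C, transition), site 6 (A→C, transversion), site 10 (A→G, transition), site 21 (G→A, transition).
Of the 6 differences, 4 transitions and 2 transversions, so the answer is 2.

2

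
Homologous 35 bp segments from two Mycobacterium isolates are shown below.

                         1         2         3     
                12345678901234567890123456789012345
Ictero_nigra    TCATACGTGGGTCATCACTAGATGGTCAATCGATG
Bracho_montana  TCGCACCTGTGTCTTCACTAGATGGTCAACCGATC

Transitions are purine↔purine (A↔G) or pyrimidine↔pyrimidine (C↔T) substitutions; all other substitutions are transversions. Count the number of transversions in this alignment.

Mismatches occur at site 3 (A↔G, transition), site 4 (T↔C, transition), site 7 (G↔C, transversion), site 10 (G↔T, transversion), site 14 (A↔T, transversion), site 30 (T↔C, transition), site 35 (G↔C, transversion).
Of the 7 differences, 3 transitions and 4 transversions, so the answer is 4.

4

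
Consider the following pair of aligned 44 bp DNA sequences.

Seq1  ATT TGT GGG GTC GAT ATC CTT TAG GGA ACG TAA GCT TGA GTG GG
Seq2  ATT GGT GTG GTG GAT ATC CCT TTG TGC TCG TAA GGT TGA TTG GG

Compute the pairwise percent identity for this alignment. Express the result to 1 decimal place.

77.3%

Differing sites — 4:T/G; 8:G/T; 12:C/G; 20:T/C; 23:A/T; 25:G/T; 27:A/C; 28:A/T; 35:C/G; 40:G/T.
34 of the 44 sites match, so the percent identity is 34/44 × 100 = 77.3%.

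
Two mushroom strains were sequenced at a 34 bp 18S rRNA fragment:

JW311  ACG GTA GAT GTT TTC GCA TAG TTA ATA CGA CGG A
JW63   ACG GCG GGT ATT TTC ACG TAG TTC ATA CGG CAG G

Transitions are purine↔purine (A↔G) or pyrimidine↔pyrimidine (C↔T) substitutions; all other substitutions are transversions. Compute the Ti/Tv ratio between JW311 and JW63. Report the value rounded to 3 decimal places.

Differing sites — 5:T/C (Ti); 6:A/G (Ti); 8:A/G (Ti); 10:G/A (Ti); 16:G/A (Ti); 18:A/G (Ti); 24:A/C (Tv); 30:A/G (Ti); 32:G/A (Ti); 34:A/G (Ti).
Of the 10 differences, 9 transitions and 1 transversion, so Ti/Tv = 9/1 = 9.000.

9.000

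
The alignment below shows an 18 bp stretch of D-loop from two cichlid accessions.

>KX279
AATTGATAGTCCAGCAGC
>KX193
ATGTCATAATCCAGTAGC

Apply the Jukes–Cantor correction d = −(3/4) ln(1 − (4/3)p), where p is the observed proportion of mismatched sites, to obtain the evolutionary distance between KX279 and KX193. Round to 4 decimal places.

0.3470

Mismatches occur at site 2 (A/T), site 3 (T/G), site 5 (G/C), site 9 (G/A), site 15 (C/T).
p = 5/18 = 0.277778.
d = −0.75 · ln(1 − (4/3)·0.277778) = −0.75 · ln(0.629629) = −0.75 · (-0.462625) = 0.3470.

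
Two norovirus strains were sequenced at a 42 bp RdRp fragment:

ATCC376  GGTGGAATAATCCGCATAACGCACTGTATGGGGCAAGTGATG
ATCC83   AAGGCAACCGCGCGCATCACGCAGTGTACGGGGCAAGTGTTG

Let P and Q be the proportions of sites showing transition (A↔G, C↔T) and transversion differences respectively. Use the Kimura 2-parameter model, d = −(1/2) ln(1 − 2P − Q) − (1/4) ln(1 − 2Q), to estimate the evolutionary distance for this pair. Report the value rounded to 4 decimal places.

The sequences differ at positions 1 (G/A, transition), 2 (G/A, transition), 3 (T/G, transversion), 5 (G/C, transversion), 8 (T/C, transition), 9 (A/C, transversion), 10 (A/G, transition), 11 (T/C, transition), 12 (C/G, transversion), 18 (A/C, transversion), 24 (C/G, transversion), 29 (T/C, transition), 40 (A/T, transversion).
Of the 13 differences, 6 transitions and 7 transversions over 42 sites: P = 6/42 = 0.142857, Q = 7/42 = 0.166667.
d = −0.5·ln(0.547619) − 0.25·ln(0.666666) = −0.5·(-0.602175) − 0.25·(-0.405466) = 0.4025.

0.4025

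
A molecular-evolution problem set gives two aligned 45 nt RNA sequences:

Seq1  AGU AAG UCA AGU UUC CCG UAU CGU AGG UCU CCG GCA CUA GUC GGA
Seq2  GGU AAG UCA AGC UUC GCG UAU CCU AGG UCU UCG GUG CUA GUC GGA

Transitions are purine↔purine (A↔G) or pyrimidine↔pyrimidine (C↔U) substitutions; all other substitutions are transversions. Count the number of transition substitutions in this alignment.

Mismatches occur at site 1 (A/G, transition), site 12 (U/C, transition), site 16 (C/G, transversion), site 23 (G/C, transversion), site 31 (C/U, transition), site 35 (C/U, transition), site 36 (A/G, transition).
Of the 7 differences, 5 transitions and 2 transversions, so the answer is 5.

5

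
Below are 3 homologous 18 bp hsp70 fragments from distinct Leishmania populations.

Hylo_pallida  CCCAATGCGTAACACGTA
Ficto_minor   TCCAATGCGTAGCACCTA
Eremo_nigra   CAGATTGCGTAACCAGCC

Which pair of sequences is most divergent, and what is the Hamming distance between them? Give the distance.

Pairwise Hamming distances:
  Hylo_pallida vs Ficto_minor: 3
  Hylo_pallida vs Eremo_nigra: 7
  Ficto_minor vs Eremo_nigra: 10
The largest is 10, between Ficto_minor and Eremo_nigra.

10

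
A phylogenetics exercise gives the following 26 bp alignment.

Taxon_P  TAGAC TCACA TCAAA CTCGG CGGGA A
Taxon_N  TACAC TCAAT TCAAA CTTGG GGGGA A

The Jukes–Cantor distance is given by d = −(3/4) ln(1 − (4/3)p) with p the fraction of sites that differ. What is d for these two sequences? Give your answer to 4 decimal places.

0.2222

The sequences differ at positions 3 (G/C), 9 (C/A), 10 (A/T), 18 (C/T), 21 (C/G).
p = 5/26 = 0.192308.
d = −0.75 · ln(1 − (4/3)·0.192308) = −0.75 · ln(0.743589) = −0.75 · (-0.296267) = 0.2222.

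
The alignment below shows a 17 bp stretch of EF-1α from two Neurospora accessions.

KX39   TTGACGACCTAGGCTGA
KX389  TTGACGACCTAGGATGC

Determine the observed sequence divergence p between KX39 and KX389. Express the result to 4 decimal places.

0.1176

The sequences differ at positions 14 (C/A), 17 (A/C).
There are 2 differences over 17 sites, so p = 2/17 = 0.1176.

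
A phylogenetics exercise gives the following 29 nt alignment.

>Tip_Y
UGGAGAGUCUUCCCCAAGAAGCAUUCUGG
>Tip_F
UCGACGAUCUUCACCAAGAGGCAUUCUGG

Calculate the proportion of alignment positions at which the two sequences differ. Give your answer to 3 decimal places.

Mismatches occur at site 2 (G↔C), site 5 (G↔C), site 6 (A↔G), site 7 (G↔A), site 13 (C↔A), site 20 (A↔G).
There are 6 differences over 29 sites, so p = 6/29 = 0.207.

0.207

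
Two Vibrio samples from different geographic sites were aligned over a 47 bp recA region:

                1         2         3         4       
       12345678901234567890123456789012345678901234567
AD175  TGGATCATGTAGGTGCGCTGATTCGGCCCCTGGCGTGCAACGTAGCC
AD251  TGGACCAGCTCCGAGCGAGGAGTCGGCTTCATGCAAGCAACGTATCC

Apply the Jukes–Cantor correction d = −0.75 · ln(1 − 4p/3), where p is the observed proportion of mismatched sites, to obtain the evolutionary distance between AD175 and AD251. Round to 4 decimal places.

0.4537

Mismatches occur at site 5 (T/C), site 8 (T/G), site 9 (G/C), site 11 (A/C), site 12 (G/C), site 14 (T/A), site 18 (C/A), site 19 (T/G), site 22 (T/G), site 28 (C/T), site 29 (C/T), site 31 (T/A), site 32 (G/T), site 35 (G/A), site 36 (T/A), site 45 (G/T).
p = 16/47 = 0.340426.
d = −0.75 · ln(1 − (4/3)·0.340426) = −0.75 · ln(0.546099) = −0.75 · (-0.604955) = 0.4537.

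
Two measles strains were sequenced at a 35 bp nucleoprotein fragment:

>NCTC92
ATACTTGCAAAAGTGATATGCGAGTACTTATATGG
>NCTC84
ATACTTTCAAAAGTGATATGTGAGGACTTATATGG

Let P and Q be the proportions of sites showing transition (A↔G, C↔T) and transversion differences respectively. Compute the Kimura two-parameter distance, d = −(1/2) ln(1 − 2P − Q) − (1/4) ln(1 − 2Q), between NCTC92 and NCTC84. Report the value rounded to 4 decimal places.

Mismatches occur at site 7 (G↔T, transversion), site 21 (C↔T, transition), site 25 (T↔G, transversion).
Of the 3 differences, 1 transition and 2 transversions over 35 sites: P = 1/35 = 0.028571, Q = 2/35 = 0.057143.
d = −0.5·ln(0.885715) − 0.25·ln(0.885714) = −0.5·(-0.121360) − 0.25·(-0.121361) = 0.0910.

0.0910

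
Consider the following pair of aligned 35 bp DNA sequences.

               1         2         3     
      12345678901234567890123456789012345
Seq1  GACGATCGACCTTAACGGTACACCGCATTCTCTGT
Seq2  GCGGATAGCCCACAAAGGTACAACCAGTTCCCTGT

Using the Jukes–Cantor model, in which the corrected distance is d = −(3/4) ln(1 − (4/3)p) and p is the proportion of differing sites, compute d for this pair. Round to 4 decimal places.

Mismatches occur at site 2 (A/C), site 3 (C/G), site 7 (C/A), site 9 (A/C), site 12 (T/A), site 13 (T/C), site 16 (C/A), site 23 (C/A), site 25 (G/C), site 26 (C/A), site 27 (A/G), site 31 (T/C).
p = 12/35 = 0.342857.
d = −0.75 · ln(1 − (4/3)·0.342857) = −0.75 · ln(0.542857) = −0.75 · (-0.610909) = 0.4582.

0.4582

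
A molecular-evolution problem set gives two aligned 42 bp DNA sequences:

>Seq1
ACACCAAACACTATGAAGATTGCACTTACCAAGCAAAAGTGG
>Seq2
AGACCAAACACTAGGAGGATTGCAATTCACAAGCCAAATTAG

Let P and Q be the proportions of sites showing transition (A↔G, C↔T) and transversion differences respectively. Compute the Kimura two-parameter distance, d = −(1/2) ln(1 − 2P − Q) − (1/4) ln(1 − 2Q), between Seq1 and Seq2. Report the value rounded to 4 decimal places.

0.2532

Mismatches occur at site 2 (C→G, transversion), site 14 (T→G, transversion), site 17 (A→G, transition), site 25 (C→A, transversion), site 28 (A→C, transversion), site 29 (C→A, transversion), site 35 (A→C, transversion), site 39 (G→T, transversion), site 41 (G→A, transition).
Of the 9 differences, 2 transitions and 7 transversions over 42 sites: P = 2/42 = 0.047619, Q = 7/42 = 0.166667.
d = −0.5·ln(0.738095) − 0.25·ln(0.666666) = −0.5·(-0.303683) − 0.25·(-0.405466) = 0.2532.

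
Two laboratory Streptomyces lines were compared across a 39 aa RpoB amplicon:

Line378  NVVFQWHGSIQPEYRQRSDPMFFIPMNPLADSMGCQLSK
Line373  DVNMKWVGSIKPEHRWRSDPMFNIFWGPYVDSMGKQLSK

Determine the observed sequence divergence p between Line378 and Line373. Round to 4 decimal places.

Differing sites — 1:N/D; 3:V/N; 4:F/M; 5:Q/K; 7:H/V; 11:Q/K; 14:Y/H; 16:Q/W; 23:F/N; 25:P/F; 26:M/W; 27:N/G; 29:L/Y; 30:A/V; 35:C/K.
There are 15 differences over 39 sites, so p = 15/39 = 0.3846.

0.3846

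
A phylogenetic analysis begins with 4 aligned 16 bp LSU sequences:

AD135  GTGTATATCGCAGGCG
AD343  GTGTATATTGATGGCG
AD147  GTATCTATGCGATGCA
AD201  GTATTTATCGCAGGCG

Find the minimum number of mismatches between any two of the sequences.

2

Pairwise Hamming distances:
  AD135 vs AD343: 3
  AD135 vs AD147: 7
  AD135 vs AD201: 2
  AD343 vs AD147: 8
  AD343 vs AD201: 5
  AD147 vs AD201: 6
The smallest is 2, between AD135 and AD201.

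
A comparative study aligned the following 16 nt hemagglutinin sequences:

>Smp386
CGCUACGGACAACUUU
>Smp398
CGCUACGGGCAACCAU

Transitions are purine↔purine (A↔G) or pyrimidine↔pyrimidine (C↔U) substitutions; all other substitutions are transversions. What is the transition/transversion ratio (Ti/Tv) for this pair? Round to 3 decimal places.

2.000

Mismatches occur at site 9 (A→G, transition), site 14 (U→C, transition), site 15 (U→A, transversion).
Of the 3 differences, 2 transitions and 1 transversion, so Ti/Tv = 2/1 = 2.000.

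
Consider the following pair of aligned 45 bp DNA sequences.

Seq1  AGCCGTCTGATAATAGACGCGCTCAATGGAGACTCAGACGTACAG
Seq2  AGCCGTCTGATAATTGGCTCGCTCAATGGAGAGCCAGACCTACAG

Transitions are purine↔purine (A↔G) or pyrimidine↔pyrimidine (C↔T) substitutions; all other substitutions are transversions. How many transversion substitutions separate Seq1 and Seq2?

4

The sequences differ at positions 15 (A/T, transversion), 17 (A/G, transition), 19 (G/T, transversion), 33 (C/G, transversion), 34 (T/C, transition), 40 (G/C, transversion).
Of the 6 differences, 2 transitions and 4 transversions, so the answer is 4.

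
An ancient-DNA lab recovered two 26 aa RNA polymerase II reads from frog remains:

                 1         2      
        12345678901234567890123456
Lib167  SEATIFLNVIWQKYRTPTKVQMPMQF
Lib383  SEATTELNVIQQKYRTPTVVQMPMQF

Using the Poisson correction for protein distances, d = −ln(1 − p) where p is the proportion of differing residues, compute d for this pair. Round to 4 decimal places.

0.1671

Differing sites — 5:I/T; 6:F/E; 11:W/Q; 19:K/V.
p = 4/26 = 0.153846.
d = −ln(1 − 0.153846) = −ln(0.846154) = 0.1671.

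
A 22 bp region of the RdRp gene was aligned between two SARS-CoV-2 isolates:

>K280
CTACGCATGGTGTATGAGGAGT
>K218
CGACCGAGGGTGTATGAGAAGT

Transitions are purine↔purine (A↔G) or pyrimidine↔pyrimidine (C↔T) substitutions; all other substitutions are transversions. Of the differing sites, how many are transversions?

Differing sites — 2:T/G (Tv); 5:G/C (Tv); 6:C/G (Tv); 8:T/G (Tv); 19:G/A (Ti).
Of the 5 differences, 1 transition and 4 transversions, so the answer is 4.

4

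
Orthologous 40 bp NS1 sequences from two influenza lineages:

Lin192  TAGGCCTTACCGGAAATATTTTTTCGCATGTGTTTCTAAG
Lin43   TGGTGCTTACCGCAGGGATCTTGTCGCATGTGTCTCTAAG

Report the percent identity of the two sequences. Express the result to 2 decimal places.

75.00%

Mismatches occur at site 2 (A↔G), site 4 (G↔T), site 5 (C↔G), site 13 (G↔C), site 15 (A↔G), site 16 (A↔G), site 17 (T↔G), site 20 (T↔C), site 23 (T↔G), site 34 (T↔C).
30 of the 40 sites match, so the percent identity is 30/40 × 100 = 75.00%.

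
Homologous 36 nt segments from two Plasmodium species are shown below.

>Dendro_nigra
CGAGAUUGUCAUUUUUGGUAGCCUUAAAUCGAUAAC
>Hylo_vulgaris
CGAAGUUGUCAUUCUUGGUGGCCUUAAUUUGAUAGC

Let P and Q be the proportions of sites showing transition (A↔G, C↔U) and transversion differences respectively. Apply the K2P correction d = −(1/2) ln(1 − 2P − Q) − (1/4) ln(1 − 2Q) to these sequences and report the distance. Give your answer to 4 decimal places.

0.2383

Differing sites — 4:G/A (Ti); 5:A/G (Ti); 14:U/C (Ti); 20:A/G (Ti); 28:A/U (Tv); 30:C/U (Ti); 35:A/G (Ti).
Of the 7 differences, 6 transitions and 1 transversion over 36 sites: P = 6/36 = 0.166667, Q = 1/36 = 0.027778.
d = −0.5·ln(0.638888) − 0.25·ln(0.944444) = −0.5·(-0.448026) − 0.25·(-0.057159) = 0.2383.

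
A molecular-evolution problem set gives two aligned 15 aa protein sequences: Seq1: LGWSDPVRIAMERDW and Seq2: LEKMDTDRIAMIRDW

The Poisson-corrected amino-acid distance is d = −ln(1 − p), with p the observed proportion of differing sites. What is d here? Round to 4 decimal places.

0.5108

Differing sites — 2:G/E; 3:W/K; 4:S/M; 6:P/T; 7:V/D; 12:E/I.
p = 6/15 = 0.400000.
d = −ln(1 − 0.400000) = −ln(0.600000) = 0.5108.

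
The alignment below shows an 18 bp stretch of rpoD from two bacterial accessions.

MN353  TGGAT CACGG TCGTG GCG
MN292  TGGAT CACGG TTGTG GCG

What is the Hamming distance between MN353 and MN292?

Differing sites — 12:C/T.
That gives 1 mismatch out of 18 aligned sites, so the Hamming distance is 1.

1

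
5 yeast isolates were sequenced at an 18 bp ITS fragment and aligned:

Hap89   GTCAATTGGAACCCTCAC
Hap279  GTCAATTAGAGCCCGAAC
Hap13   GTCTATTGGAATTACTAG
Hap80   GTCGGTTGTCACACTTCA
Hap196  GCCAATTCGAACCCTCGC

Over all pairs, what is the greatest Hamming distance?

Pairwise Hamming distances:
  Hap89 vs Hap279: 4
  Hap89 vs Hap13: 7
  Hap89 vs Hap80: 8
  Hap89 vs Hap196: 3
  Hap279 vs Hap13: 9
  Hap279 vs Hap80: 11
  Hap279 vs Hap196: 6
  Hap13 vs Hap80: 10
  Hap13 vs Hap196: 10
  Hap80 vs Hap196: 10
The largest is 11, between Hap279 and Hap80.

11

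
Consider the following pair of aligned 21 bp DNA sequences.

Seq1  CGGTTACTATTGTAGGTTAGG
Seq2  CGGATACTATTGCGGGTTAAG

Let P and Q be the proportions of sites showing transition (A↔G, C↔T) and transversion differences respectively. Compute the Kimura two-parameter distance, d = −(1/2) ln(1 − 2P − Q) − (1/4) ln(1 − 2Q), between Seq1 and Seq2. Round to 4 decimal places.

0.2278

The sequences differ at positions 4 (T/A, transversion), 13 (T/C, transition), 14 (A/G, transition), 20 (G/A, transition).
Of the 4 differences, 3 transitions and 1 transversion over 21 sites: P = 3/21 = 0.142857, Q = 1/21 = 0.047619.
d = −0.5·ln(0.666667) − 0.25·ln(0.904762) = −0.5·(-0.405465) − 0.25·(-0.100083) = 0.2278.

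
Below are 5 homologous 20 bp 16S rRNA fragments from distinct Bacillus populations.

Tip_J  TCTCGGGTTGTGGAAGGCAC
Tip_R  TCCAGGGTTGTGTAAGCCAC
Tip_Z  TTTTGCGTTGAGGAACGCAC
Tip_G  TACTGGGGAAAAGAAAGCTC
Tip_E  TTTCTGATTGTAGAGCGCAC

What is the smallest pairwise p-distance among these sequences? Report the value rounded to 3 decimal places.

0.200

Pairwise Hamming distances:
  Tip_J vs Tip_R: 4
  Tip_J vs Tip_Z: 5
  Tip_J vs Tip_G: 10
  Tip_J vs Tip_E: 6
  Tip_R vs Tip_Z: 8
  Tip_R vs Tip_G: 11
  Tip_R vs Tip_E: 10
  Tip_Z vs Tip_G: 9
  Tip_Z vs Tip_E: 7
  Tip_G vs Tip_E: 12
The smallest is 4 mismatches, between Tip_J and Tip_R; p = 4/20 = 0.200.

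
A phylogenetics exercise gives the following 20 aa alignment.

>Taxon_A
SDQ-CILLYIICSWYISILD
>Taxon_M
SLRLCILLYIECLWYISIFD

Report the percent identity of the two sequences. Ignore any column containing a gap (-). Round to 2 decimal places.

73.68%

Excluding the 1 gap column leaves 19 comparable sites.
Differing sites — 2:D/L; 3:Q/R; 11:I/E; 13:S/L; 19:L/F.
14 of the 19 comparable sites match, so the percent identity is 14/19 × 100 = 73.68%.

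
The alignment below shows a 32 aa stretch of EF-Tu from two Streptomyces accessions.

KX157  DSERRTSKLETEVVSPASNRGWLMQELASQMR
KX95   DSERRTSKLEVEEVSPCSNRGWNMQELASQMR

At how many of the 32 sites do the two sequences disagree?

Mismatches occur at site 11 (T↔V), site 13 (V↔E), site 17 (A↔C), site 23 (L↔N).
That gives 4 mismatches out of 32 aligned sites, so the Hamming distance is 4.

4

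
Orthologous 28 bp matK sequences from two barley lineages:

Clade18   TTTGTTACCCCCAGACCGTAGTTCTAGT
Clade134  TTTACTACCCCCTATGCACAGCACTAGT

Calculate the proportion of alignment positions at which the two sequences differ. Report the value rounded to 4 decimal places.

The sequences differ at positions 4 (G/A), 5 (T/C), 13 (A/T), 14 (G/A), 15 (A/T), 16 (C/G), 18 (G/A), 19 (T/C), 22 (T/C), 23 (T/A).
There are 10 differences over 28 sites, so p = 10/28 = 0.3571.

0.3571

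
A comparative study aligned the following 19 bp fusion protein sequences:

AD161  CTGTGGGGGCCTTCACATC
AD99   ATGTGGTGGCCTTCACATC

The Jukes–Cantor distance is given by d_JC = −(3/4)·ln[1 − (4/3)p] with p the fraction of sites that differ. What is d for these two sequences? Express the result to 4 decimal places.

0.1134

The sequences differ at positions 1 (C/A), 7 (G/T).
p = 2/19 = 0.105263.
d = −0.75 · ln(1 − (4/3)·0.105263) = −0.75 · ln(0.859649) = −0.75 · (-0.151231) = 0.1134.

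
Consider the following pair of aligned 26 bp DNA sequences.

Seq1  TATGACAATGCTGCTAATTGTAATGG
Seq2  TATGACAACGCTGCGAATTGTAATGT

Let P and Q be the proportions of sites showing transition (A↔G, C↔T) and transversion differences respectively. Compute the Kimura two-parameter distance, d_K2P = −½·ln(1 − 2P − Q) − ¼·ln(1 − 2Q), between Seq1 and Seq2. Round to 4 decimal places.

Differing sites — 9:T/C (Ti); 15:T/G (Tv); 26:G/T (Tv).
Of the 3 differences, 1 transition and 2 transversions over 26 sites: P = 1/26 = 0.038462, Q = 2/26 = 0.076923.
d = −0.5·ln(0.846153) − 0.25·ln(0.846154) = −0.5·(-0.167055) − 0.25·(-0.167054) = 0.1253.

0.1253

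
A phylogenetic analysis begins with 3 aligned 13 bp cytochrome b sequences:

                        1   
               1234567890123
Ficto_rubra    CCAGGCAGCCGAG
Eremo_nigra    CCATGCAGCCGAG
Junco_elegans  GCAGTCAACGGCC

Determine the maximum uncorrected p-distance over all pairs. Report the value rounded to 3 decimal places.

Pairwise Hamming distances:
  Ficto_rubra vs Eremo_nigra: 1
  Ficto_rubra vs Junco_elegans: 6
  Eremo_nigra vs Junco_elegans: 7
The largest is 7 mismatches, between Eremo_nigra and Junco_elegans; p = 7/13 = 0.538.

0.538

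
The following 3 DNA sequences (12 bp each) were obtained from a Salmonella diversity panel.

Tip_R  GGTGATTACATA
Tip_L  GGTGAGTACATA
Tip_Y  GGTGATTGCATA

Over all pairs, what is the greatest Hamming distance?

2

Pairwise Hamming distances:
  Tip_R vs Tip_L: 1
  Tip_R vs Tip_Y: 1
  Tip_L vs Tip_Y: 2
The largest is 2, between Tip_L and Tip_Y.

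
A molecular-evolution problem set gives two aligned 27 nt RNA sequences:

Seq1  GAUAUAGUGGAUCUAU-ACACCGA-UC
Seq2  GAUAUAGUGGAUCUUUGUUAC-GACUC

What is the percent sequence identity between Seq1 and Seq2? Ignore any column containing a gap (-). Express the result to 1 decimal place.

87.5%

Excluding the 3 gap columns leaves 24 comparable sites.
The sequences differ at positions 15 (A/U), 18 (A/U), 19 (C/U).
21 of the 24 comparable sites match, so the percent identity is 21/24 × 100 = 87.5%.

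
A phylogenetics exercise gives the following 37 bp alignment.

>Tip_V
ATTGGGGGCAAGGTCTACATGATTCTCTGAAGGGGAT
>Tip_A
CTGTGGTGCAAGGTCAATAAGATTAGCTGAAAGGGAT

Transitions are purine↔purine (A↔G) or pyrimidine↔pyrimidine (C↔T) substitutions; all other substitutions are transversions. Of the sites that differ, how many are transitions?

Differing sites — 1:A/C (Tv); 3:T/G (Tv); 4:G/T (Tv); 7:G/T (Tv); 16:T/A (Tv); 18:C/T (Ti); 20:T/A (Tv); 25:C/A (Tv); 26:T/G (Tv); 32:G/A (Ti).
Of the 10 differences, 2 transitions and 8 transversions, so the answer is 2.

2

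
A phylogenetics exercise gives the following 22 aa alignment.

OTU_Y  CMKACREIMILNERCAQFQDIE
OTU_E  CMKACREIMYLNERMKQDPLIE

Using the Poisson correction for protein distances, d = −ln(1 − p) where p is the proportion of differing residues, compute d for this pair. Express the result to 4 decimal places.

The sequences differ at positions 10 (I/Y), 15 (C/M), 16 (A/K), 18 (F/D), 19 (Q/P), 20 (D/L).
p = 6/22 = 0.272727.
d = −ln(1 − 0.272727) = −ln(0.727273) = 0.3185.

0.3185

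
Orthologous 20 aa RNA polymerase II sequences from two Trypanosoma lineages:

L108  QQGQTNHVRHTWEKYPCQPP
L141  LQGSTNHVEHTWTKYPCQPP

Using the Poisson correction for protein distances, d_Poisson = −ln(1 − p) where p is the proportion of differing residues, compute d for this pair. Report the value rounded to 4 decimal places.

The sequences differ at positions 1 (Q/L), 4 (Q/S), 9 (R/E), 13 (E/T).
p = 4/20 = 0.200000.
d = −ln(1 − 0.200000) = −ln(0.800000) = 0.2231.

0.2231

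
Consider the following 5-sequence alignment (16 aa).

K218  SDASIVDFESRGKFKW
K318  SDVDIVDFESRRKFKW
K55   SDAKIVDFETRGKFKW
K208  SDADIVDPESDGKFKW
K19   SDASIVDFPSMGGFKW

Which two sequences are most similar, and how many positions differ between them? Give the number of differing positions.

2

Pairwise Hamming distances:
  K218 vs K318: 3
  K218 vs K55: 2
  K218 vs K208: 3
  K218 vs K19: 3
  K318 vs K55: 4
  K318 vs K208: 4
  K318 vs K19: 6
  K55 vs K208: 4
  K55 vs K19: 5
  K208 vs K19: 5
The smallest is 2, between K218 and K55.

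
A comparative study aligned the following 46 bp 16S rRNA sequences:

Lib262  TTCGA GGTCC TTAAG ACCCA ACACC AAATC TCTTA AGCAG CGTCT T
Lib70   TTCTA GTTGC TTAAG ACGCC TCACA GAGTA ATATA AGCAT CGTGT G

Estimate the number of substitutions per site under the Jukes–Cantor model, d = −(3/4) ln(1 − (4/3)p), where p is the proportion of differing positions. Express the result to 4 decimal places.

0.4674

Differing sites — 4:G/T; 7:G/T; 9:C/G; 18:C/G; 20:A/C; 21:A/T; 25:C/A; 26:A/G; 28:A/G; 30:C/A; 31:T/A; 32:C/T; 33:T/A; 40:G/T; 44:C/G; 46:T/G.
p = 16/46 = 0.347826.
d = −0.75 · ln(1 − (4/3)·0.347826) = −0.75 · ln(0.536232) = −0.75 · (-0.623188) = 0.4674.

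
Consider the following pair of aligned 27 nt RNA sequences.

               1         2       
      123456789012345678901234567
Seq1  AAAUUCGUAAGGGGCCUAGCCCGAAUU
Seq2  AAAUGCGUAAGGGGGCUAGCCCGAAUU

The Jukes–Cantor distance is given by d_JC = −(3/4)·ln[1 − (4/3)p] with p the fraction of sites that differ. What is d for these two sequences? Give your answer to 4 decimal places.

The sequences differ at positions 5 (U/G), 15 (C/G).
p = 2/27 = 0.074074.
d = −0.75 · ln(1 − (4/3)·0.074074) = −0.75 · ln(0.901235) = −0.75 · (-0.103989) = 0.0780.

0.0780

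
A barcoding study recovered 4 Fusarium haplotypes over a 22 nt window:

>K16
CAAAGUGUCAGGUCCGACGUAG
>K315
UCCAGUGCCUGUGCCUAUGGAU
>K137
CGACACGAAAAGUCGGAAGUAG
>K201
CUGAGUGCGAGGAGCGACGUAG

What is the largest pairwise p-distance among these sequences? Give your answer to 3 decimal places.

Pairwise Hamming distances:
  K16 vs K315: 11
  K16 vs K137: 9
  K16 vs K201: 6
  K315 vs K137: 17
  K315 vs K201: 12
  K137 vs K201: 12
The largest is 17 mismatches, between K315 and K137; p = 17/22 = 0.773.

0.773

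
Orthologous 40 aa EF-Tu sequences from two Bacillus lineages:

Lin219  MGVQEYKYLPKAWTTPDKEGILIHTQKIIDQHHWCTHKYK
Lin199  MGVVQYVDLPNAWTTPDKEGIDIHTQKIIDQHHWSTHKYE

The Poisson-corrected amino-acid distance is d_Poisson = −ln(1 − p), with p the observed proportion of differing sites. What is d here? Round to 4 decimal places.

Mismatches occur at site 4 (Q/V), site 5 (E/Q), site 7 (K/V), site 8 (Y/D), site 11 (K/N), site 22 (L/D), site 35 (C/S), site 40 (K/E).
p = 8/40 = 0.200000.
d = −ln(1 − 0.200000) = −ln(0.800000) = 0.2231.

0.2231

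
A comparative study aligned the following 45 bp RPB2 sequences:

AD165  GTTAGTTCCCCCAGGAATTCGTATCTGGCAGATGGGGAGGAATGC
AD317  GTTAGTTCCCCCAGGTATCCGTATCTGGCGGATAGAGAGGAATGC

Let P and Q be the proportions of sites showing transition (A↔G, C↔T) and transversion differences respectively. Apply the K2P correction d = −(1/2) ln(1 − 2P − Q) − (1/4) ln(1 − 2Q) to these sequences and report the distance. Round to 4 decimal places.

The sequences differ at positions 16 (A/T, transversion), 19 (T/C, transition), 30 (A/G, transition), 34 (G/A, transition), 36 (G/A, transition).
Of the 5 differences, 4 transitions and 1 transversion over 45 sites: P = 4/45 = 0.088889, Q = 1/45 = 0.022222.
d = −0.5·ln(0.800000) − 0.25·ln(0.955556) = −0.5·(-0.223144) − 0.25·(-0.045462) = 0.1229.

0.1229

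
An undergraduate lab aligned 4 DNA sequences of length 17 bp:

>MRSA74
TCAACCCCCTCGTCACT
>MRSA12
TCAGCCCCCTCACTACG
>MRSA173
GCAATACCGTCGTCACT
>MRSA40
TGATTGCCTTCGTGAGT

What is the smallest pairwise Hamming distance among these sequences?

4

Pairwise Hamming distances:
  MRSA74 vs MRSA12: 5
  MRSA74 vs MRSA173: 4
  MRSA74 vs MRSA40: 7
  MRSA12 vs MRSA173: 9
  MRSA12 vs MRSA40: 10
  MRSA173 vs MRSA40: 7
The smallest is 4, between MRSA74 and MRSA173.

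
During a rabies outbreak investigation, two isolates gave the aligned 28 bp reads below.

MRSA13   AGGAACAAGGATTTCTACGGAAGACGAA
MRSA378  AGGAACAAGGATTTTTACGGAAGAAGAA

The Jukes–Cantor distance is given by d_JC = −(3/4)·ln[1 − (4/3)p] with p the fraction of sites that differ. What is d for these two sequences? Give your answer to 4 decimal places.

0.0751

The sequences differ at positions 15 (C/T), 25 (C/A).
p = 2/28 = 0.071429.
d = −0.75 · ln(1 − (4/3)·0.071429) = −0.75 · ln(0.904761) = −0.75 · (-0.100084) = 0.0751.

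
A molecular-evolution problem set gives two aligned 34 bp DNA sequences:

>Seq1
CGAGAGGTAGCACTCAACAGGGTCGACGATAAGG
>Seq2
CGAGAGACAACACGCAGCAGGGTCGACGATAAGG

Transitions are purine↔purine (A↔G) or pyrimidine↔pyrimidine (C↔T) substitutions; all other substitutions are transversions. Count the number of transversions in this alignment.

1

Differing sites — 7:G/A (Ti); 8:T/C (Ti); 10:G/A (Ti); 14:T/G (Tv); 17:A/G (Ti).
Of the 5 differences, 4 transitions and 1 transversion, so the answer is 1.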